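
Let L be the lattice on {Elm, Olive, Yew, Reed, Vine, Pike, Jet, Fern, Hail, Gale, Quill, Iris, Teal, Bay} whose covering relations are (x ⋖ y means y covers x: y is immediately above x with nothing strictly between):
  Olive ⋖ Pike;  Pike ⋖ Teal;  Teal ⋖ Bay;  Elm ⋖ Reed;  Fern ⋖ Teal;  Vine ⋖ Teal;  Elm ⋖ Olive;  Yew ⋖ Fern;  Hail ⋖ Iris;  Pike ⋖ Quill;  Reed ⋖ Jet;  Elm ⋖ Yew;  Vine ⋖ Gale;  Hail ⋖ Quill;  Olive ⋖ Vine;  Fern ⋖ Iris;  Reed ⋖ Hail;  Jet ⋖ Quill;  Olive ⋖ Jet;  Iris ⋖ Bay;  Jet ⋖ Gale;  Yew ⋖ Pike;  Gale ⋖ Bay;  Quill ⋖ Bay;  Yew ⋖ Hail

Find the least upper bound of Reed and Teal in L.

Bay

Common upper bounds of {Reed, Teal}: Bay.
The least among these is Bay.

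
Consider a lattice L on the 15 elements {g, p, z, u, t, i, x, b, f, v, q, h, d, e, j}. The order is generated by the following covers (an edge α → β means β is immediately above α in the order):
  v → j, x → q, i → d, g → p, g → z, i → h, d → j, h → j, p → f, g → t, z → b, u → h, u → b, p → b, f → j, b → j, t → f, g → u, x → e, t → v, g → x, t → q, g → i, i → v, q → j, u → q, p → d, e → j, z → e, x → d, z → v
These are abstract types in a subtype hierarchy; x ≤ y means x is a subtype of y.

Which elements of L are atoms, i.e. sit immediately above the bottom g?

The atoms are exactly the elements that cover g: i, p, t, u, x, z.

i, p, t, u, x, z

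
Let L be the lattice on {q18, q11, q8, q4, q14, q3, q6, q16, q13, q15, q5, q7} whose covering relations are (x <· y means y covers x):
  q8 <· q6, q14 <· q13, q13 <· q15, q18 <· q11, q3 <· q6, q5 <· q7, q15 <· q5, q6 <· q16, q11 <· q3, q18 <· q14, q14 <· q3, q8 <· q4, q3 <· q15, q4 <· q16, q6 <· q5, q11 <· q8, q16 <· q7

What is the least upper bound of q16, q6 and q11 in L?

Common upper bounds of {q16, q6, q11}: q16, q7.
The least among these is q16.

q16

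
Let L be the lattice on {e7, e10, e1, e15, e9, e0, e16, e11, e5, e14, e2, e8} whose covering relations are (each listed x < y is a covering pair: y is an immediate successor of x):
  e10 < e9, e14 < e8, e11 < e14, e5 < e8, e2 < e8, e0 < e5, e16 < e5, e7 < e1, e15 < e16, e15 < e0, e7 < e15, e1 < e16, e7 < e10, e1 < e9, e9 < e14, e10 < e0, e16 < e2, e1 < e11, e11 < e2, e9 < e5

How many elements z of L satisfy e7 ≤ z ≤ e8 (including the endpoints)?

The interval [e7, e8] = {e0, e1, e10, e11, e14, e15, e16, e2, e5, e7, e8, e9}, which has 12 elements.

12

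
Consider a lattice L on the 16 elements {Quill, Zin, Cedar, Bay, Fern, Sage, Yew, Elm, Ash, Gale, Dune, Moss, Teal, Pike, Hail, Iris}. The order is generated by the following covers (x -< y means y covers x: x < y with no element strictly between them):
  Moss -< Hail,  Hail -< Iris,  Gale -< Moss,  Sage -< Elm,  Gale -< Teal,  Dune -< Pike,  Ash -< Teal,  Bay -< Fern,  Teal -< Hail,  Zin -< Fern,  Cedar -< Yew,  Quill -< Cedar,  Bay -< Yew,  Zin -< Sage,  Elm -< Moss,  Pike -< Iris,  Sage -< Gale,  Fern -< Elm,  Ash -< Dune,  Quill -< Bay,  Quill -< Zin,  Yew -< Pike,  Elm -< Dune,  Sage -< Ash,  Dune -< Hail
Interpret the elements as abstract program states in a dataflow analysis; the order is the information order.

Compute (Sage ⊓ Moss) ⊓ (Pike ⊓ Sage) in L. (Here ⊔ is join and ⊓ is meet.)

Sage

Sage ∧ Moss = Sage
Pike ∧ Sage = Sage
Sage ∧ Sage = Sage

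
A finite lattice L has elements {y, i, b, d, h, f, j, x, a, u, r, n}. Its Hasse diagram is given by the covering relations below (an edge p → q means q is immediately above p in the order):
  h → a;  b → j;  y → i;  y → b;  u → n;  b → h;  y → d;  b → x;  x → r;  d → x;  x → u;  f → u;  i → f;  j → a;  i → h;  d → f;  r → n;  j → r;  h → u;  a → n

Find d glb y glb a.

Common lower bounds of {d, y, a}: y.
The greatest among these is y.

y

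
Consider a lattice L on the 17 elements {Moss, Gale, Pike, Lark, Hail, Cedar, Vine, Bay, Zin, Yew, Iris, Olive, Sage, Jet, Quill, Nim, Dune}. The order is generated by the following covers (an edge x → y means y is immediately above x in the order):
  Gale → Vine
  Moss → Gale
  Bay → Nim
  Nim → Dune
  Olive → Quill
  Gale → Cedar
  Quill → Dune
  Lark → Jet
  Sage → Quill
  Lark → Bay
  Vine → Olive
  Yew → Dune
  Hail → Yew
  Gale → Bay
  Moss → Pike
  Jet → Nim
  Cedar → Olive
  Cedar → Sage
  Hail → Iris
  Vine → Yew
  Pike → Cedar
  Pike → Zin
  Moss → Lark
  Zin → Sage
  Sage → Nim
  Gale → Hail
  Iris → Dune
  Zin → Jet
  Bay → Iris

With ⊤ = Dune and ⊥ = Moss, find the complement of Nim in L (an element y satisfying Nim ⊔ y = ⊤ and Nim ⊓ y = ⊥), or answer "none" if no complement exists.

For every candidate y, either Nim ∨ y ≠ Dune or Nim ∧ y ≠ Moss; no complement exists.

none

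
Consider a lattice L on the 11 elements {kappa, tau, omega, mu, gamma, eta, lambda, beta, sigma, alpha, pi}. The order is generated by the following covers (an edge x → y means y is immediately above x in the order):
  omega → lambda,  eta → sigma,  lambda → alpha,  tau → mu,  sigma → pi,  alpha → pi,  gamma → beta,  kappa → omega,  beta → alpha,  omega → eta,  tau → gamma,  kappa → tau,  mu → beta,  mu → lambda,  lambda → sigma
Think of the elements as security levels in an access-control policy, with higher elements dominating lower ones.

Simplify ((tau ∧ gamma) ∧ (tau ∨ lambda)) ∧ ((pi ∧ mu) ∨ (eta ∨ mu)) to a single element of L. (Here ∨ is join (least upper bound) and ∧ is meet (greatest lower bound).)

tau ∧ gamma = tau
tau ∨ lambda = lambda
tau ∧ lambda = tau
pi ∧ mu = mu
eta ∨ mu = sigma
mu ∨ sigma = sigma
tau ∧ sigma = tau

tau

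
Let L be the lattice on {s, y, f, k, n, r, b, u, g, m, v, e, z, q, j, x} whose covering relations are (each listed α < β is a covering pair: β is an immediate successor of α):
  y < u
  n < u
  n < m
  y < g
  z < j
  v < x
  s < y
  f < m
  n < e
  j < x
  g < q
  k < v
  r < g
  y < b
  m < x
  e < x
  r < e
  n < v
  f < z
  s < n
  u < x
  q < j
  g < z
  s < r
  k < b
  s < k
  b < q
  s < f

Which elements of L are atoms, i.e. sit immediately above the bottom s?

The atoms are exactly the elements that cover s: f, k, n, r, y.

f, k, n, r, y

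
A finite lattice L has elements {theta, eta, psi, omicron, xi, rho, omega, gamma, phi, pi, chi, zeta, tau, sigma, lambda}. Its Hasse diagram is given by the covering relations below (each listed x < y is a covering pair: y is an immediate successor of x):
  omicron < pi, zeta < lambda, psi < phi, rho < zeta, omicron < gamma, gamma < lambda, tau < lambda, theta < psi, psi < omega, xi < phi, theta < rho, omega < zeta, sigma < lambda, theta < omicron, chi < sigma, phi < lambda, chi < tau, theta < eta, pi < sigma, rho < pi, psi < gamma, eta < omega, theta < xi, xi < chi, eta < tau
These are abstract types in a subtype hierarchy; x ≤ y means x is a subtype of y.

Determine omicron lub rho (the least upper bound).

Common upper bounds of {omicron, rho}: lambda, pi, sigma.
The least among these is pi.

pi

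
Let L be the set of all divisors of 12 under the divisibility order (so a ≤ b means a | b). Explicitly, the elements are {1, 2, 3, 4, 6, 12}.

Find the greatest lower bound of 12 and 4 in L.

In the divisibility order, the meet is the greatest common divisor: gcd(12, 4) = 4.

4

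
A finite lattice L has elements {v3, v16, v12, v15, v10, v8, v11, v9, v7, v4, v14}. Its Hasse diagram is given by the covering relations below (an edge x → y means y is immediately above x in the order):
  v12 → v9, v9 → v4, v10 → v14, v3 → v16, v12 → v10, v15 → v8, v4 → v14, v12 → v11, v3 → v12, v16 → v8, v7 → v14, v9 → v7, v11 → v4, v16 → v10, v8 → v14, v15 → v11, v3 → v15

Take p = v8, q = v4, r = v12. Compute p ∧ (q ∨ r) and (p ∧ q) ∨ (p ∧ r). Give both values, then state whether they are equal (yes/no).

q ∨ r = v4, so p ∧ (q ∨ r) = v8 ∧ v4 = v15.
p ∧ q = v15 and p ∧ r = v3, so (p ∧ q) ∨ (p ∧ r) = v15 ∨ v3 = v15.
Equal: yes.

v15; v15; yes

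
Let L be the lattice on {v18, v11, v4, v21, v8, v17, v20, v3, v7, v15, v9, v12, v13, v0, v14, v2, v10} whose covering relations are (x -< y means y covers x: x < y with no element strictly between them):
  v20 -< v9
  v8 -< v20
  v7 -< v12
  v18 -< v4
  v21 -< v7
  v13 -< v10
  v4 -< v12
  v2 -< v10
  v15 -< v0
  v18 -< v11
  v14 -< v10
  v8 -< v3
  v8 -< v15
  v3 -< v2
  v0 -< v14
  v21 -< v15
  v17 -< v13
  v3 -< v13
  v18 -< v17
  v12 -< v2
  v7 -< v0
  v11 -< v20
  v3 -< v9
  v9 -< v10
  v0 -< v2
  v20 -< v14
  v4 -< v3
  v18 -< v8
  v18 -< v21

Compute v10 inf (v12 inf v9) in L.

v12 ∧ v9 = v4
v10 ∧ v4 = v4

v4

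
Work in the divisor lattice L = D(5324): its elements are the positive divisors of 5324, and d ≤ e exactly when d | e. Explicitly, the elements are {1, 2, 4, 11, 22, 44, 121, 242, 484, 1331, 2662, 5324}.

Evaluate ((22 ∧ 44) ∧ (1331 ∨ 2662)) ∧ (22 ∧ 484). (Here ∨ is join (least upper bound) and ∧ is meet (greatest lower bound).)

22

22 ∧ 44 = 22
1331 ∨ 2662 = 2662
22 ∧ 2662 = 22
22 ∧ 484 = 22
22 ∧ 22 = 22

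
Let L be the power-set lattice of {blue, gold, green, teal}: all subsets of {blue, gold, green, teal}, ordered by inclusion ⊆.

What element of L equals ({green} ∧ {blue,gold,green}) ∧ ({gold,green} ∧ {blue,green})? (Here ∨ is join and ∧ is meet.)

{green} ∧ {blue,gold,green} = {green}
{gold,green} ∧ {blue,green} = {green}
{green} ∧ {green} = {green}

{green}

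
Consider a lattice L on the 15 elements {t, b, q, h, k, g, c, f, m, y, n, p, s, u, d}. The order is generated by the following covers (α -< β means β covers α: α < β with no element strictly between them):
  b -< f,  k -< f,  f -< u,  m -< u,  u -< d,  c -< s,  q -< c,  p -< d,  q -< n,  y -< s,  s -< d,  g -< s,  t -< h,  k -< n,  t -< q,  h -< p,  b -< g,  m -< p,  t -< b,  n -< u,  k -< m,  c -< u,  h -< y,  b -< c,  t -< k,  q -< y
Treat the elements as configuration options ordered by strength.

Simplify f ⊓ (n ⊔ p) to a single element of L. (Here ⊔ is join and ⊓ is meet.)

n ∨ p = d
f ∧ d = f

f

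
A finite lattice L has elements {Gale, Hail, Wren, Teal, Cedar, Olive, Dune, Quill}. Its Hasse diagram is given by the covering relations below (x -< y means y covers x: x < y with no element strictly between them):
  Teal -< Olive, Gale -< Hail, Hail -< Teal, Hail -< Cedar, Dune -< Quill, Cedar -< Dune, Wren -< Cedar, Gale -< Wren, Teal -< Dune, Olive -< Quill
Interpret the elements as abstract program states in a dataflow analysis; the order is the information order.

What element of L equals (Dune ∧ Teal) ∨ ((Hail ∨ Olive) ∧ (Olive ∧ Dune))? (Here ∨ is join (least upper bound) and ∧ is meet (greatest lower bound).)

Dune ∧ Teal = Teal
Hail ∨ Olive = Olive
Olive ∧ Dune = Teal
Olive ∧ Teal = Teal
Teal ∨ Teal = Teal

Teal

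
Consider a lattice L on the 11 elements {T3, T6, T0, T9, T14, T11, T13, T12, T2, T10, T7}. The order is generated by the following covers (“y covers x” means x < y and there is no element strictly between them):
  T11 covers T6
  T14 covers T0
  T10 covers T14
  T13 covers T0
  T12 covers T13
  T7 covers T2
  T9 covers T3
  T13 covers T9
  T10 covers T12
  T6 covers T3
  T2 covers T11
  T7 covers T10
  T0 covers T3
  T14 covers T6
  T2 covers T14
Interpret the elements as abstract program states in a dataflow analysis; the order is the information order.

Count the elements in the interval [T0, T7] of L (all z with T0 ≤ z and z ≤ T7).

7

The interval [T0, T7] = {T0, T10, T12, T13, T14, T2, T7}, which has 7 elements.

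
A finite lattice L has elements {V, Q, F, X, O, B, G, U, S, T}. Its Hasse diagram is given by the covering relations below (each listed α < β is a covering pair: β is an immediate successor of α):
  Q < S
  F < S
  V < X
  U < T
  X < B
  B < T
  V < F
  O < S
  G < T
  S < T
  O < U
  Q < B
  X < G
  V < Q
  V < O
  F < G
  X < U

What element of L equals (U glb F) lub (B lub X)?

B

U ∧ F = V
B ∨ X = B
V ∨ B = B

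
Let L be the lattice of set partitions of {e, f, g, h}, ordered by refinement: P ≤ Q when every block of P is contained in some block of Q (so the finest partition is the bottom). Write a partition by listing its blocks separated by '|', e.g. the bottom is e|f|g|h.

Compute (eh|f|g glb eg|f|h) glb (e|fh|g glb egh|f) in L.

e|f|g|h

eh|f|g ∧ eg|f|h = e|f|g|h
e|fh|g ∧ egh|f = e|f|g|h
e|f|g|h ∧ e|f|g|h = e|f|g|h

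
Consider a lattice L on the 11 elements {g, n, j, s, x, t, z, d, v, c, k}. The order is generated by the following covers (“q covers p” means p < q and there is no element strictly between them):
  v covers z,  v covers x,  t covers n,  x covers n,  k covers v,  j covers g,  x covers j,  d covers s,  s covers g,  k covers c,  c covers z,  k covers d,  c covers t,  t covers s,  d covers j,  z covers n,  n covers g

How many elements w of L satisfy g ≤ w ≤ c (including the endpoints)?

6

The interval [g, c] = {c, g, n, s, t, z}, which has 6 elements.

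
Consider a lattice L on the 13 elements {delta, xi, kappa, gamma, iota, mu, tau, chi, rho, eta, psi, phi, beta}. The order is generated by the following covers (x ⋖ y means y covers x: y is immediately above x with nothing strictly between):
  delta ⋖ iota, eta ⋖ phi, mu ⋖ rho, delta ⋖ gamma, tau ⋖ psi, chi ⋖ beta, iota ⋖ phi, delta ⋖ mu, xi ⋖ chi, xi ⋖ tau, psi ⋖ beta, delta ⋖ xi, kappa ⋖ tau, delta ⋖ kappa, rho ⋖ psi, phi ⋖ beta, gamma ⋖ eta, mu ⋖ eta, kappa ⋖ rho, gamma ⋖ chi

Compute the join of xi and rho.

psi

Common upper bounds of {xi, rho}: beta, psi.
The least among these is psi.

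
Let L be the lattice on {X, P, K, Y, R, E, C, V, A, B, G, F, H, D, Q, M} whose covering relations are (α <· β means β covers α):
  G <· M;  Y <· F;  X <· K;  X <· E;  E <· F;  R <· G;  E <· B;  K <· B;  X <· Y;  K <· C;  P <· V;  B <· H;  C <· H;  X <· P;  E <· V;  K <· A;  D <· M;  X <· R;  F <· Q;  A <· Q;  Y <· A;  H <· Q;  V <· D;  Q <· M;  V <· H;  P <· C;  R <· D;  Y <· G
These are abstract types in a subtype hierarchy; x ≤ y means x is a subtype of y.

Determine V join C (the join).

Common upper bounds of {V, C}: H, M, Q.
The least among these is H.

H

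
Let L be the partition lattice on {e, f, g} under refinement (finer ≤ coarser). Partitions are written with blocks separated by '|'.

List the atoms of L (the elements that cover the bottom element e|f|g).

The atoms are exactly the elements that cover e|f|g: ef|g, eg|f, e|fg.

ef|g, eg|f, e|fg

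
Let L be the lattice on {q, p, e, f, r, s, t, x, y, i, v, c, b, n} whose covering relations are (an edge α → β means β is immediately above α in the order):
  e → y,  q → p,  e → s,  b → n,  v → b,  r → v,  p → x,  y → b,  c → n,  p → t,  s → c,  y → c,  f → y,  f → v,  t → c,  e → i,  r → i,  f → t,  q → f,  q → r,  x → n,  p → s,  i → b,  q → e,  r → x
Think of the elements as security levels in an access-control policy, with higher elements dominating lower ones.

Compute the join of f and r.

Common upper bounds of {f, r}: b, n, v.
The least among these is v.

v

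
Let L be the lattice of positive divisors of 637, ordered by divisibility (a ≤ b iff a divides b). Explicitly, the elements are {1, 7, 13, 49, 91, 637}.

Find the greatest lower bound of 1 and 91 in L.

1

Common lower bounds of {1, 91}: 1.
The greatest among these is 1.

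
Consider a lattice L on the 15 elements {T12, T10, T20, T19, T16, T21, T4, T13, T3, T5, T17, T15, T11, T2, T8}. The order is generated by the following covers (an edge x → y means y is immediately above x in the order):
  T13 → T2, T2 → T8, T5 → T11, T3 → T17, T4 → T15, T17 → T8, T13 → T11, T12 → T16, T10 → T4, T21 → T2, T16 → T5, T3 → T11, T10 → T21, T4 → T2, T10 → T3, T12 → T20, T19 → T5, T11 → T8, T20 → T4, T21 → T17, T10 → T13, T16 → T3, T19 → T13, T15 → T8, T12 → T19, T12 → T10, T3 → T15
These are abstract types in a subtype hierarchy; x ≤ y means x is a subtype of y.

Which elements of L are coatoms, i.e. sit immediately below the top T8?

The coatoms are exactly the elements covered by T8: T11, T15, T17, T2.

T11, T15, T17, T2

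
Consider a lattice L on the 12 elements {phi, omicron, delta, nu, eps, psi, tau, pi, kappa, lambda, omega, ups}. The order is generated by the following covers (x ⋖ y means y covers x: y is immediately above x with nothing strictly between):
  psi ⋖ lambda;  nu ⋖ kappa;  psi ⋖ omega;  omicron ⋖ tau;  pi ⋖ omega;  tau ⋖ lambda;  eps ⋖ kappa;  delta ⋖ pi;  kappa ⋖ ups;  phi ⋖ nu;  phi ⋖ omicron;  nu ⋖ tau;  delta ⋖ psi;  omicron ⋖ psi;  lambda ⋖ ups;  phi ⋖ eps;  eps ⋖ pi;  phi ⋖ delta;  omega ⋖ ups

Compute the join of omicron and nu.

tau

Common upper bounds of {omicron, nu}: lambda, tau, ups.
The least among these is tau.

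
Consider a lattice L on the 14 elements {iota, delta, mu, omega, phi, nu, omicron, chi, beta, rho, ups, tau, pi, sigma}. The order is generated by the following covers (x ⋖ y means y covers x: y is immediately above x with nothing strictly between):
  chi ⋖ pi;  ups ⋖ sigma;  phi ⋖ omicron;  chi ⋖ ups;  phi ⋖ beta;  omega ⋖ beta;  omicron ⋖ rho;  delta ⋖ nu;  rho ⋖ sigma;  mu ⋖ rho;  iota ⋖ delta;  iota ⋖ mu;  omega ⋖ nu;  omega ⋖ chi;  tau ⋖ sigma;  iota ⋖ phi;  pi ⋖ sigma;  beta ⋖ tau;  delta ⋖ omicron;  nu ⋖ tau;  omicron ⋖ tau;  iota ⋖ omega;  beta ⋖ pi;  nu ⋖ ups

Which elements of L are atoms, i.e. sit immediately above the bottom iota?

delta, mu, omega, phi

The atoms are exactly the elements that cover iota: delta, mu, omega, phi.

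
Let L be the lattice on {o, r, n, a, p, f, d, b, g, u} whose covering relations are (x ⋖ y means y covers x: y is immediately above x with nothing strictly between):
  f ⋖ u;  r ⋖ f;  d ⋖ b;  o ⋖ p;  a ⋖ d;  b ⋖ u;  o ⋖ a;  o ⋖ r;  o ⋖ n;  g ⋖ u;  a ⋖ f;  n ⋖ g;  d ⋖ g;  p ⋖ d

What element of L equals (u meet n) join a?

g

u ∧ n = n
n ∨ a = g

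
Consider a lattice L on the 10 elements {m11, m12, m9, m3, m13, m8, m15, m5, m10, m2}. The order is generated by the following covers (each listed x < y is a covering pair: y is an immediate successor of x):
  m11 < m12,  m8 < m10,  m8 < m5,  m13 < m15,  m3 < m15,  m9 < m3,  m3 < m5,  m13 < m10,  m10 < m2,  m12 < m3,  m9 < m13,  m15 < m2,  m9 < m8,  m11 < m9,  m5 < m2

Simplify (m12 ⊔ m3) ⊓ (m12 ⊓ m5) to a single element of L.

m12 ∨ m3 = m3
m12 ∧ m5 = m12
m3 ∧ m12 = m12

m12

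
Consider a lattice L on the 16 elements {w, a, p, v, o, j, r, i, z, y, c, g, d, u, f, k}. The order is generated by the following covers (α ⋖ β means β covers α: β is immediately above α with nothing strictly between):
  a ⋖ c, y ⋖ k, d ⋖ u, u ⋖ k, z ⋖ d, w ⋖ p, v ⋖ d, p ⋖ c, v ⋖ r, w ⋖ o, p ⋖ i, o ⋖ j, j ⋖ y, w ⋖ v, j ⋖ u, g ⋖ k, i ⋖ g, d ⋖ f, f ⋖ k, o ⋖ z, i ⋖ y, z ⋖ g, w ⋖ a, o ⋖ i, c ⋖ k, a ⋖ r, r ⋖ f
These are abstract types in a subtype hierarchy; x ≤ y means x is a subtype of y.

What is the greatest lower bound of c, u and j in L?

Common lower bounds of {c, u, j}: w.
The greatest among these is w.

w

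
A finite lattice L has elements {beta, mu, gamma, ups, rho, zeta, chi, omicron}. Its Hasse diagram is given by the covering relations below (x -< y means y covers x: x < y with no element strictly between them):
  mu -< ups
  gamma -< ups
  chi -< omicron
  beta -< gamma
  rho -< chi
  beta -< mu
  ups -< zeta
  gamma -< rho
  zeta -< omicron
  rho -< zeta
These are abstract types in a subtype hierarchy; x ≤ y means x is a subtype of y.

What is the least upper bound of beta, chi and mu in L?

Common upper bounds of {beta, chi, mu}: omicron.
The least among these is omicron.

omicron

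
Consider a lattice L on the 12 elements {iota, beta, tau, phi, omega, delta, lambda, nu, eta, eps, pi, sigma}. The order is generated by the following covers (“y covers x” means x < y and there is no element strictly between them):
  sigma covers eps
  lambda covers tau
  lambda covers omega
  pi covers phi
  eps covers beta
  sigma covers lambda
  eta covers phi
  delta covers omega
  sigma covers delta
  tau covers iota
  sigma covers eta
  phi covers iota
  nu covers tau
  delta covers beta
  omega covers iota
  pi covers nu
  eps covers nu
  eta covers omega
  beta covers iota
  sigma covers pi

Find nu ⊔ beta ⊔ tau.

eps

Common upper bounds of {nu, beta, tau}: eps, sigma.
The least among these is eps.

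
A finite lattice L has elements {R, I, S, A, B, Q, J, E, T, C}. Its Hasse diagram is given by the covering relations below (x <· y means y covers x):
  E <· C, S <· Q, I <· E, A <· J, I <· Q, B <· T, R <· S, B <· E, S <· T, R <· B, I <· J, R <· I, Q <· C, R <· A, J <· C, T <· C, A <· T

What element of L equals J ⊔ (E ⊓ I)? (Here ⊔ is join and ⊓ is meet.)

J

E ∧ I = I
J ∨ I = J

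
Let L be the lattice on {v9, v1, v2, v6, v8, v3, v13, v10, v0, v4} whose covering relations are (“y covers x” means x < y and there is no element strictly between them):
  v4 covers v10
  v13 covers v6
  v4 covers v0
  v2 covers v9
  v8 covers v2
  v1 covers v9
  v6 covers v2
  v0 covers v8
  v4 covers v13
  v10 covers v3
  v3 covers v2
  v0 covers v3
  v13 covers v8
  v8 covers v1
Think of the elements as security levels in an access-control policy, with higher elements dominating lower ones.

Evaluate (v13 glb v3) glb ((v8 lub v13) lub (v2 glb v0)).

v2

v13 ∧ v3 = v2
v8 ∨ v13 = v13
v2 ∧ v0 = v2
v13 ∨ v2 = v13
v2 ∧ v13 = v2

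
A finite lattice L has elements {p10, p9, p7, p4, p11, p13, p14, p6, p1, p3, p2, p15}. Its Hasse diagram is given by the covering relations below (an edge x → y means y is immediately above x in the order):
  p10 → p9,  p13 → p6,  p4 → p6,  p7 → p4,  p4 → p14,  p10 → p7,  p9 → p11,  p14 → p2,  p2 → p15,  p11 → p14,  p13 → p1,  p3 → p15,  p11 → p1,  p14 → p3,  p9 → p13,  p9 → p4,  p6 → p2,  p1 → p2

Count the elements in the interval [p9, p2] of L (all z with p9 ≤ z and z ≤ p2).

The interval [p9, p2] = {p1, p11, p13, p14, p2, p4, p6, p9}, which has 8 elements.

8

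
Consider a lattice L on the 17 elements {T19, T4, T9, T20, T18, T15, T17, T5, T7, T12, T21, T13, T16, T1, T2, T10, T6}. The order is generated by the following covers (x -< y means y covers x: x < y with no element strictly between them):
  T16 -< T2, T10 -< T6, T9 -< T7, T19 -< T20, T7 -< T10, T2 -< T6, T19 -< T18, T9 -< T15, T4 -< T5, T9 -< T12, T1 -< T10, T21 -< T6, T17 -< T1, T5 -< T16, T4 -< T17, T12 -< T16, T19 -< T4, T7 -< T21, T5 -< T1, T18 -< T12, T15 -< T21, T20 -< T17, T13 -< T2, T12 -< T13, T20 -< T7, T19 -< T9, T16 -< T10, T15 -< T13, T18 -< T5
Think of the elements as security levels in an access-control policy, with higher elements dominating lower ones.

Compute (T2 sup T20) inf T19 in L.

T19

T2 ∨ T20 = T6
T6 ∧ T19 = T19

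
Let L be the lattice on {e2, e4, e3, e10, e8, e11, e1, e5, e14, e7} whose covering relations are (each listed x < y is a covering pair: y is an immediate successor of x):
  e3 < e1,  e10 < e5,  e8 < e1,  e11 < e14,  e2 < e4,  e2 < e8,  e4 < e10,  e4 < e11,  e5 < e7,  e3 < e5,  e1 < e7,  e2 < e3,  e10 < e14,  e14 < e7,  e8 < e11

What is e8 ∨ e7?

Common upper bounds of {e8, e7}: e7.
The least among these is e7.

e7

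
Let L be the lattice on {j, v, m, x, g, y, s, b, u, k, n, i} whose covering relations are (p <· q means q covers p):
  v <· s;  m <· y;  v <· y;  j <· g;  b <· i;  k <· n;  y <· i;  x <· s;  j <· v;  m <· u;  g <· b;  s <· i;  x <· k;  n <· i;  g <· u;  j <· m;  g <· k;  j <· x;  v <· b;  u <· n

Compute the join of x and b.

i

Common upper bounds of {x, b}: i.
The least among these is i.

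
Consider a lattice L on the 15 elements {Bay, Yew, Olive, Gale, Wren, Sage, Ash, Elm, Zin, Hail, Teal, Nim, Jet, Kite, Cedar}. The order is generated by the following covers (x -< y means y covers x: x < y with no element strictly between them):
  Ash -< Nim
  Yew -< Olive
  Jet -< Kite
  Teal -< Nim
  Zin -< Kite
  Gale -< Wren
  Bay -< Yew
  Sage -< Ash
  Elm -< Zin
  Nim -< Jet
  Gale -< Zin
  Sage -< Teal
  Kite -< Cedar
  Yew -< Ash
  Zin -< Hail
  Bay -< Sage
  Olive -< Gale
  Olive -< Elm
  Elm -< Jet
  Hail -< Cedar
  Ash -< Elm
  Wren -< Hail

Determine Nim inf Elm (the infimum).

Common lower bounds of {Nim, Elm}: Ash, Bay, Sage, Yew.
The greatest among these is Ash.

Ash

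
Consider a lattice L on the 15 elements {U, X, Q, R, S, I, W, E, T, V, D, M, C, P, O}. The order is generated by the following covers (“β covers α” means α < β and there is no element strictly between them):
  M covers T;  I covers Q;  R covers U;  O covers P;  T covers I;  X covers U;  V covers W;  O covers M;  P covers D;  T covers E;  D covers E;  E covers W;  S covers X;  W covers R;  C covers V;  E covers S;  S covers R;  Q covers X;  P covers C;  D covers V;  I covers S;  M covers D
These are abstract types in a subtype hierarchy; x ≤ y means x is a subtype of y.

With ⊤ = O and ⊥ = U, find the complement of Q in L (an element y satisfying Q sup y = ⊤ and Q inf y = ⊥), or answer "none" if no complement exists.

Need y with Q ∨ y = O and Q ∧ y = U.
Checking each element gives: C.

C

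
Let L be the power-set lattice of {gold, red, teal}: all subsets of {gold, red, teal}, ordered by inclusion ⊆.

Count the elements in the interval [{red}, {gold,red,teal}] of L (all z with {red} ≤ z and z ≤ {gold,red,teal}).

The interval [{red}, {gold,red,teal}] = {{gold,red,teal}, {gold,red}, {red,teal}, {red}}, which has 4 elements.

4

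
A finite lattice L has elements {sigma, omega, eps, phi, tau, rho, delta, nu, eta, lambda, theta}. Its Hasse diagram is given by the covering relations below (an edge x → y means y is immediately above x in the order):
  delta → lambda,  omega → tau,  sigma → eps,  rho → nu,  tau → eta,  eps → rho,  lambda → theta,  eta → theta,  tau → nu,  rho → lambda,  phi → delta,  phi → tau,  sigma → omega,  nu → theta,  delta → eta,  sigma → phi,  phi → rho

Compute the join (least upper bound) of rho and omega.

Common upper bounds of {rho, omega}: nu, theta.
The least among these is nu.

nu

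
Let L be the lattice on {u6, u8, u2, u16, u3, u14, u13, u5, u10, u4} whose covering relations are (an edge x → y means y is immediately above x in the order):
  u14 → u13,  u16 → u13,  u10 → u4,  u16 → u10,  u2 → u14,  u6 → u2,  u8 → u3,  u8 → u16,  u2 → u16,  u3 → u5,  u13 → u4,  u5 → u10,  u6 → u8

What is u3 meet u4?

Common lower bounds of {u3, u4}: u3, u6, u8.
The greatest among these is u3.

u3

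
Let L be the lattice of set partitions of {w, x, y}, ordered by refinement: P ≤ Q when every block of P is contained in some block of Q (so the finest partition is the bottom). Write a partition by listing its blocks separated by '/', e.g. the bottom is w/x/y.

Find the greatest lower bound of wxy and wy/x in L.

wy/x

Common lower bounds of {wxy, wy/x}: w/x/y, wy/x.
The greatest among these is wy/x.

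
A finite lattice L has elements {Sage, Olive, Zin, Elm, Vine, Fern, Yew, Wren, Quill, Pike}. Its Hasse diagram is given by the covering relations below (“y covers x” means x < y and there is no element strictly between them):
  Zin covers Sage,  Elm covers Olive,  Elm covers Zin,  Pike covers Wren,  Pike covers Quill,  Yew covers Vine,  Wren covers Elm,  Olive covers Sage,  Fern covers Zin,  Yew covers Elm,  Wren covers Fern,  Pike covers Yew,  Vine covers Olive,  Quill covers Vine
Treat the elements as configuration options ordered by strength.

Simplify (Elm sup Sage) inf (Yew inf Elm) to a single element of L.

Elm

Elm ∨ Sage = Elm
Yew ∧ Elm = Elm
Elm ∧ Elm = Elm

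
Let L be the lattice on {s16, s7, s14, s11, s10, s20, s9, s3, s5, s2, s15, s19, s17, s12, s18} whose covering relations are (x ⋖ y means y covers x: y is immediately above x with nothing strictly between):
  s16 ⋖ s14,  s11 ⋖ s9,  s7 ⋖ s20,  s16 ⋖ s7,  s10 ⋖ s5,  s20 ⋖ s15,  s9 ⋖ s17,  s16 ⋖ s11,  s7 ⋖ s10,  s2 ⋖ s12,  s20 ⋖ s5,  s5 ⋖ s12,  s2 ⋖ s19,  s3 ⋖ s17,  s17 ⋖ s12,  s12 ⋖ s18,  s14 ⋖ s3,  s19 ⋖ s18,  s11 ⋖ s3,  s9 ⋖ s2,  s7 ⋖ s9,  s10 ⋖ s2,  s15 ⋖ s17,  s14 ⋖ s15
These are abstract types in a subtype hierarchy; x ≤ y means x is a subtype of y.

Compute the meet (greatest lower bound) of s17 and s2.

Common lower bounds of {s17, s2}: s11, s16, s7, s9.
The greatest among these is s9.

s9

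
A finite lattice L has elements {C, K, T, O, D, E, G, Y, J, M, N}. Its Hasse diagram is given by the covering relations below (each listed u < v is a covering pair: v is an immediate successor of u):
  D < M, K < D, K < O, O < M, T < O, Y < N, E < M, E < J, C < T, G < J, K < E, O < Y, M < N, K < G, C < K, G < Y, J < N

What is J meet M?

E

Common lower bounds of {J, M}: C, E, K.
The greatest among these is E.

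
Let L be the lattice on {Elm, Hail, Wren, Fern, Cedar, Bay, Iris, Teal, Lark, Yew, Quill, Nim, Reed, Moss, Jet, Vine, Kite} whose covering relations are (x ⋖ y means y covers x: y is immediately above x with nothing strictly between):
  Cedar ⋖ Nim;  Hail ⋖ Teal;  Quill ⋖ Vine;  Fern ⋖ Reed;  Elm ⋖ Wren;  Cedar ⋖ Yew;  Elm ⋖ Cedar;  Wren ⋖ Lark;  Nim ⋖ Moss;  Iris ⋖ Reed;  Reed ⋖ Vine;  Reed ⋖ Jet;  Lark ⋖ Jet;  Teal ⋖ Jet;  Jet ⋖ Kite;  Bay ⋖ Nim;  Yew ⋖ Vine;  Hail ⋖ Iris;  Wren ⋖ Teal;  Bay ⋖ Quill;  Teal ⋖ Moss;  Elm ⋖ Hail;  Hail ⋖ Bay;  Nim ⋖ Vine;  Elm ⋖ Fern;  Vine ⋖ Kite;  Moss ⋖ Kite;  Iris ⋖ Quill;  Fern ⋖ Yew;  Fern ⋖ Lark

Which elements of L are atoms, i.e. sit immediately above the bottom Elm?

Cedar, Fern, Hail, Wren

The atoms are exactly the elements that cover Elm: Cedar, Fern, Hail, Wren.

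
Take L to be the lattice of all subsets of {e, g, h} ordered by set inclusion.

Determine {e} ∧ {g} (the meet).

Under ⊆, meet is intersection: {e} ∩ {g} = ∅.

∅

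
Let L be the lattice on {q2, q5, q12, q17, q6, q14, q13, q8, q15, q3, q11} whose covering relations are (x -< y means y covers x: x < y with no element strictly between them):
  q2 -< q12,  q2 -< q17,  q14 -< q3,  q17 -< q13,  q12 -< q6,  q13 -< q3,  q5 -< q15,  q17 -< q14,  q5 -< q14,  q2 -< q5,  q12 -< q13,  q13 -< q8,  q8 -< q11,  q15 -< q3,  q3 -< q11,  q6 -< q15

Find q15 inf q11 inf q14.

q5

Common lower bounds of {q15, q11, q14}: q2, q5.
The greatest among these is q5.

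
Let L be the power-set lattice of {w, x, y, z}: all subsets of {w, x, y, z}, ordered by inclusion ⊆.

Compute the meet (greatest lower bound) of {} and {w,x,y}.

{}

Common lower bounds of {{}, {w,x,y}}: {}.
The greatest among these is {}.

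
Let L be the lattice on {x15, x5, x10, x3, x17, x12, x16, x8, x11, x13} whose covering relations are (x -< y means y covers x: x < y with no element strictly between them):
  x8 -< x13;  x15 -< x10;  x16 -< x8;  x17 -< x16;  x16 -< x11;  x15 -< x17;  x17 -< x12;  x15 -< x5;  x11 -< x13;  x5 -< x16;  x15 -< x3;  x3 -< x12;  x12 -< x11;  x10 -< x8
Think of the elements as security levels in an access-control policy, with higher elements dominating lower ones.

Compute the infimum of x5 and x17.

x15

Common lower bounds of {x5, x17}: x15.
The greatest among these is x15.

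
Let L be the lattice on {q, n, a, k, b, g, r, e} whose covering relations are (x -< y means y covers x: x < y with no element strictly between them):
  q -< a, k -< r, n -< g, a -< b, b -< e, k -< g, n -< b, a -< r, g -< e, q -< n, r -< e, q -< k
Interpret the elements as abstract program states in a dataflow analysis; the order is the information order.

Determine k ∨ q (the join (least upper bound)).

Common upper bounds of {k, q}: e, g, k, r.
The least among these is k.

k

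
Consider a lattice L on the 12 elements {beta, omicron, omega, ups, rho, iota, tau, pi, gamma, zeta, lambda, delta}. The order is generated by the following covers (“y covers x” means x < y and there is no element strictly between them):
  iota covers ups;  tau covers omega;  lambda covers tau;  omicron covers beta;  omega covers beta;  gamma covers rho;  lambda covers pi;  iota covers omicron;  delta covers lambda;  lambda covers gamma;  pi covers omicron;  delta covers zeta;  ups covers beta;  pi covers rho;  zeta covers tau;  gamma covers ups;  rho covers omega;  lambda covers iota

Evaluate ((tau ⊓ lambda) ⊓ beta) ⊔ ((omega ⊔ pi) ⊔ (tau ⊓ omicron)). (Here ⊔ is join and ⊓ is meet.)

tau ∧ lambda = tau
tau ∧ beta = beta
omega ∨ pi = pi
tau ∧ omicron = beta
pi ∨ beta = pi
beta ∨ pi = pi

pi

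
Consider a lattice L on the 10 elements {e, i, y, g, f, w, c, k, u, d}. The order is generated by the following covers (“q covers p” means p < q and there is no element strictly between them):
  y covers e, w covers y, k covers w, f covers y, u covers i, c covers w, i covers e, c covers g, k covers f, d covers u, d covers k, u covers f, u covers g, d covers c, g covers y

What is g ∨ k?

d

Common upper bounds of {g, k}: d.
The least among these is d.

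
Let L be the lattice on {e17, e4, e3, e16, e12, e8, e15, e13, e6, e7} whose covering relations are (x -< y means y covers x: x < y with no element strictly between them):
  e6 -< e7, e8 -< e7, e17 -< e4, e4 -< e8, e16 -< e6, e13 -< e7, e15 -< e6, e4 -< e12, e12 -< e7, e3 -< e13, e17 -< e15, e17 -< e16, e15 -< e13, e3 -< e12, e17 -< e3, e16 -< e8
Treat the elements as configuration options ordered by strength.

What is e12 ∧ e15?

e17

Common lower bounds of {e12, e15}: e17.
The greatest among these is e17.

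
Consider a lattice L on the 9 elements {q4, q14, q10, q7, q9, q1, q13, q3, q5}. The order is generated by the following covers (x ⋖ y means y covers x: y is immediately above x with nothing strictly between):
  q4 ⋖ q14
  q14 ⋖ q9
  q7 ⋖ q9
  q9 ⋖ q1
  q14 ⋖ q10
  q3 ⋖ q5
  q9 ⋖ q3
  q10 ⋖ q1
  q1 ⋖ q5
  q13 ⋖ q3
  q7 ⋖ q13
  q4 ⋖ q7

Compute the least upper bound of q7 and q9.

q9

Common upper bounds of {q7, q9}: q1, q3, q5, q9.
The least among these is q9.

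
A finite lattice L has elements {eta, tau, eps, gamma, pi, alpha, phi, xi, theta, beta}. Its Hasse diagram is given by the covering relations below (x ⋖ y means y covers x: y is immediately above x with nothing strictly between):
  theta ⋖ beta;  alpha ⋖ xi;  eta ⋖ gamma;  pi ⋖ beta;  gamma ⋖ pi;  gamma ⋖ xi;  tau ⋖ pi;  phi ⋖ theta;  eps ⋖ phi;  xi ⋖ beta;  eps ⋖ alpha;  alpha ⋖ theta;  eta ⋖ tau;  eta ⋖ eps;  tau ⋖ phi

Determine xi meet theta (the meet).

Common lower bounds of {xi, theta}: alpha, eps, eta.
The greatest among these is alpha.

alpha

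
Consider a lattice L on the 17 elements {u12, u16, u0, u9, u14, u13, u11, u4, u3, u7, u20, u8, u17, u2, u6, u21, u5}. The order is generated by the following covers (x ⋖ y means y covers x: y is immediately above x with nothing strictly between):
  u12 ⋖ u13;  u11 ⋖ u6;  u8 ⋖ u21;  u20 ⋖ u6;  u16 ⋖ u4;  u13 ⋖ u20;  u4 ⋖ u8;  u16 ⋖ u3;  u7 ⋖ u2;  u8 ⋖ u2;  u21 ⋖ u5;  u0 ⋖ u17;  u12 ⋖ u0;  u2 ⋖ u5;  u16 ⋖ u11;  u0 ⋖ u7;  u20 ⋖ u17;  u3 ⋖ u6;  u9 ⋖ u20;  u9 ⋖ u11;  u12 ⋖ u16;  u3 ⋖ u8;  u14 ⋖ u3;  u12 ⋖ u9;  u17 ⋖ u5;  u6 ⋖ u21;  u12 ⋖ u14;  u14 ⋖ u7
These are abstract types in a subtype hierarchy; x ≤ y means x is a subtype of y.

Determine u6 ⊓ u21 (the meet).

Common lower bounds of {u6, u21}: u11, u12, u13, u14, u16, u20, u3, u6, u9.
The greatest among these is u6.

u6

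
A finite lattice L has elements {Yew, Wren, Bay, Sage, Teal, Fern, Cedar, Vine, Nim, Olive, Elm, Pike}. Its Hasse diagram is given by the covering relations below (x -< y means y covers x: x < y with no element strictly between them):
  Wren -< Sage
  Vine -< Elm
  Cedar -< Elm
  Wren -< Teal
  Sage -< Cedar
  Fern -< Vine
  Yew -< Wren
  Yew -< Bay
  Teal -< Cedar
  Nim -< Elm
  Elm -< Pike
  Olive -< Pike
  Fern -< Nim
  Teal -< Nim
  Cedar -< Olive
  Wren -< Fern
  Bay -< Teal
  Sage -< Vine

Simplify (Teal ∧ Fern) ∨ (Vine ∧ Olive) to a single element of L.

Teal ∧ Fern = Wren
Vine ∧ Olive = Sage
Wren ∨ Sage = Sage

Sage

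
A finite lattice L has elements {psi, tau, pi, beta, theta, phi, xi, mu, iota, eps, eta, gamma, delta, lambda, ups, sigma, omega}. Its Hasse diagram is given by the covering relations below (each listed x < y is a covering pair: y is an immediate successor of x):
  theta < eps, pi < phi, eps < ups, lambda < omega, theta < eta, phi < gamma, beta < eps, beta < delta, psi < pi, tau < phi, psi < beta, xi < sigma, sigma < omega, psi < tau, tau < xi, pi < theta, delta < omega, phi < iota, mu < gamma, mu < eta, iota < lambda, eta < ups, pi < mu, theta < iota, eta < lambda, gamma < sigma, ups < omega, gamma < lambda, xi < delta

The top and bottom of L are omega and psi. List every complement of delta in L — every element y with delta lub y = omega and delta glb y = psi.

eta, mu, pi, theta

Need y with delta ∨ y = omega and delta ∧ y = psi.
Checking each element gives: eta, mu, pi, theta.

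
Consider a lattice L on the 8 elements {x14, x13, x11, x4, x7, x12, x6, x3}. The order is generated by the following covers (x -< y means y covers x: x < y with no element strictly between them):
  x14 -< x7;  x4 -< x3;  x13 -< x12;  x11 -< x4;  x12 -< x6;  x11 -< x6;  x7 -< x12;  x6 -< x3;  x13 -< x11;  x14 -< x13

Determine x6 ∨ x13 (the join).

Common upper bounds of {x6, x13}: x3, x6.
The least among these is x6.

x6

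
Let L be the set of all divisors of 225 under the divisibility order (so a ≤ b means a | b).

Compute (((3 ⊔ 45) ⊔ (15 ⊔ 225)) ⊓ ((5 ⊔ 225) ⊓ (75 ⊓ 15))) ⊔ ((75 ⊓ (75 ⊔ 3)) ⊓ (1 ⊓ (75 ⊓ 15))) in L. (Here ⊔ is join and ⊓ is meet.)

15

3 ∨ 45 = 45
15 ∨ 225 = 225
45 ∨ 225 = 225
5 ∨ 225 = 225
75 ∧ 15 = 15
225 ∧ 15 = 15
225 ∧ 15 = 15
75 ∨ 3 = 75
75 ∧ 75 = 75
75 ∧ 15 = 15
1 ∧ 15 = 1
75 ∧ 1 = 1
15 ∨ 1 = 15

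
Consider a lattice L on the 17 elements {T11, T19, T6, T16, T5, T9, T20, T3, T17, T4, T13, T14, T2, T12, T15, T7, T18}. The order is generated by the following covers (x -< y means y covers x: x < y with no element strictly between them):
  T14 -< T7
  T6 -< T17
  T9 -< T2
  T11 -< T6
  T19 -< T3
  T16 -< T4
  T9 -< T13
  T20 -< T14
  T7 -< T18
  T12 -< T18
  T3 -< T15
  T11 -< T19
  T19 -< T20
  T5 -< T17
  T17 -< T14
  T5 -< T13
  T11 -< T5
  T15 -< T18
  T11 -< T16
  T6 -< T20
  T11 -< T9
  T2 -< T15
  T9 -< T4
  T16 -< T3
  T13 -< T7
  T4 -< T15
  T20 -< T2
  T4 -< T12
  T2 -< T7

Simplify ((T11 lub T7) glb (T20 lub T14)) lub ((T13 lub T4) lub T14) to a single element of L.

T18

T11 ∨ T7 = T7
T20 ∨ T14 = T14
T7 ∧ T14 = T14
T13 ∨ T4 = T18
T18 ∨ T14 = T18
T14 ∨ T18 = T18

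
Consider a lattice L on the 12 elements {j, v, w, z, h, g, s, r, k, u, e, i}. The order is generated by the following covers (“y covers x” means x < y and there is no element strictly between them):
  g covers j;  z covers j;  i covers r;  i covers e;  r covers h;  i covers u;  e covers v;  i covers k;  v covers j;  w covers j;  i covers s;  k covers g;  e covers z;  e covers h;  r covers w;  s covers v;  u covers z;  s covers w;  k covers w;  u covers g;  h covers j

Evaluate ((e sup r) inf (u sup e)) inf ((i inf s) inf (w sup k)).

w

e ∨ r = i
u ∨ e = i
i ∧ i = i
i ∧ s = s
w ∨ k = k
s ∧ k = w
i ∧ w = w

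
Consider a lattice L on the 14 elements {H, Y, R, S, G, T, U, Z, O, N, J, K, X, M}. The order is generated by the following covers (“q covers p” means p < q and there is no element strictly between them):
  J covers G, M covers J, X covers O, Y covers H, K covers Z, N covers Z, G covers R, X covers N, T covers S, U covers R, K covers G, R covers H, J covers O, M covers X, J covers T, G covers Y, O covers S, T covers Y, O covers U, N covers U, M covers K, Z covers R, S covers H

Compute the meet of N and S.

Common lower bounds of {N, S}: H.
The greatest among these is H.

H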